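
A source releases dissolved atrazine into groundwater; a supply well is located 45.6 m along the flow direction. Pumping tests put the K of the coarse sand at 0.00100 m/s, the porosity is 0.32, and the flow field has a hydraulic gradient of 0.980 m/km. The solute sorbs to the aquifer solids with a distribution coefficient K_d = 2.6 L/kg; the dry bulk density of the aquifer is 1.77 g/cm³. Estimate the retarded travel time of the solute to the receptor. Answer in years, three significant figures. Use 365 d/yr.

K = 0.00100 m/s × 86400 s/d = 86.40 m/d
Darcy flux q = K·i = 86.40 × 9.8e-4 = 0.08467 m/d
Seepage velocity v = q / n = 0.08467 / 0.32 = 0.2646 m/d
Retardation R = 1 + ρ_b·K_d/n = 1 + 1.77×2.6/0.32 = 15.38
Contaminant velocity v_c = v/R = 0.2646/15.38 = 0.01720 m/d
t = L/v_c = 45.6/0.01720 = 2651 d
   = 2651/365 = 7.26 yr

7.26 years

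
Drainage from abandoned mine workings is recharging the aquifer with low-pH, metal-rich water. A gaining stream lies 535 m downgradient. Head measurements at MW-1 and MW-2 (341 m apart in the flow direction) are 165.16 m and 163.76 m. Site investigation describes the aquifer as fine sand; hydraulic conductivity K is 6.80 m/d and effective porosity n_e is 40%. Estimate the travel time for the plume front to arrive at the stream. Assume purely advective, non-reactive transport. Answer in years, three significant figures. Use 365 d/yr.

21.0 years

Hydraulic gradient i = (165.16 − 163.76) / 341 = 1.40 / 341 = 0.004106
q = Ki = 6.80 × 0.004106 = 0.02792 m/d
Average linear velocity = 0.02792 / 0.40 = 0.06979 m/d
t = L / v = 535 / 0.06979 = 7665 d
   = 7665 / 365 = 21.0 yr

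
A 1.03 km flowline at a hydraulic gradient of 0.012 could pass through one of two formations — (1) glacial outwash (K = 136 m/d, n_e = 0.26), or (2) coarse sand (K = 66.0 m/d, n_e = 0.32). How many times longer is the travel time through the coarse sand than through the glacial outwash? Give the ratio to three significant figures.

2.54

Unit 1 (glacial outwash): v = 136×0.012/0.26 = 6.277 m/d, t = 1030/6.277 = 164.1 d
Unit 2 (coarse sand): v = 66.0×0.012/0.32 = 2.475 m/d, t = 1030/2.475 = 416.2 d
t(coarse sand) / t(glacial outwash) = 416.2/164.1 = 2.54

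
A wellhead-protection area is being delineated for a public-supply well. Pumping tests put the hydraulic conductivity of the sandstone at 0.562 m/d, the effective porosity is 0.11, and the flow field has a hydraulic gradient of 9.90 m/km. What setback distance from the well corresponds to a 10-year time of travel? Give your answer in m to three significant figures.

185 m

q = Ki = 0.562 × 0.0099 = 0.005564 m/d
v = Ki/n = 0.562·0.0099/0.11 = 0.05058 m/d
T = 10 yr × 365 = 3650 d
L = v × T = 0.05058 × 3650 = 184.6 m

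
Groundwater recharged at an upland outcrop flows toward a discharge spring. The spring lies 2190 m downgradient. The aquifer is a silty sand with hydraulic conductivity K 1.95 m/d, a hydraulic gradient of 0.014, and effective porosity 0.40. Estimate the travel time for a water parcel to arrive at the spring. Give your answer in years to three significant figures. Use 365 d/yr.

87.9 years

Darcy flux q = K·i = 1.95 × 0.014 = 0.02730 m/d
v = Ki/n = 1.95·0.014/0.40 = 0.06825 m/d
t = L / v = 2190 / 0.06825 = 32090 d
   = 32090 / 365 = 87.9 yr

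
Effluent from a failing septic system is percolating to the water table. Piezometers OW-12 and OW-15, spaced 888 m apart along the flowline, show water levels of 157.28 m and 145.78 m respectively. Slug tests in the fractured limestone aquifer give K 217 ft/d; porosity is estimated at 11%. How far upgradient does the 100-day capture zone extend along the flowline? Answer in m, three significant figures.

779 m

Hydraulic gradient i = (157.28 − 145.78) / 888 = 11.50 / 888 = 0.01295
K = 217 ft/d × 0.3048 = 66.14 m/d
Specific discharge q = 66.14 × 0.01295 = 0.8566 m/d
v_s = q/n_e = 0.8566/0.11 = 7.787 m/d
L = v × T = 7.787 × 100 = 778.7 m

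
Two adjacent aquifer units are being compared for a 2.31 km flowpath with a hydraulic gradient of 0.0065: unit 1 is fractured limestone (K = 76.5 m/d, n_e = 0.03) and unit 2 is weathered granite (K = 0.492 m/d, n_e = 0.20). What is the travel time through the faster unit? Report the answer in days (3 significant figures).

139 days

Unit 1 (fractured limestone): v = 76.5×0.0065/0.03 = 16.58 m/d, t = 2310/16.58 = 139.4 d
Unit 2 (weathered granite): v = 0.492×0.0065/0.20 = 0.01599 m/d, t = 2310/0.01599 = 144500 d
Faster unit: t = 139 d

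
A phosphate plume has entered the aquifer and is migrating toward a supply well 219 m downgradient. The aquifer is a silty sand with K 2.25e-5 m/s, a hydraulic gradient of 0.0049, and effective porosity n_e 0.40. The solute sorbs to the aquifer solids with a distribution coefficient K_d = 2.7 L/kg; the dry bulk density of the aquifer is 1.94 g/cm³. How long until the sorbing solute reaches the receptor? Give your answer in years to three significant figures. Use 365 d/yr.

K = 2.25e-5 m/s × 86400 s/d = 1.944 m/d
Specific discharge q = 1.944 × 0.0049 = 0.009526 m/d
Average linear velocity = 0.009526 / 0.40 = 0.02381 m/d
Retardation R = 1 + ρ_b·K_d/n = 1 + 1.94×2.7/0.40 = 14.10
Contaminant velocity v_c = v/R = 0.02381/14.10 = 0.001690 m/d
t = L/v_c = 219/0.001690 = 129600 d
   = 129600/365 = 355 yr

355 years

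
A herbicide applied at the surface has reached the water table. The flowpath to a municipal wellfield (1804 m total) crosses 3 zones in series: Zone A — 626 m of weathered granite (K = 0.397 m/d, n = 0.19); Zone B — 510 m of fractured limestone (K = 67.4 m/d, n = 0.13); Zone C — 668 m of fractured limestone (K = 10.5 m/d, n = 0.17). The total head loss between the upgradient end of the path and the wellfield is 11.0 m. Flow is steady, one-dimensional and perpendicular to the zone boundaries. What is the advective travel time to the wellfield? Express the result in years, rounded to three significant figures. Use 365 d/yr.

Continuity: the same q passes through each zone, so ΔH = q·Σ(L_j/K_j) — the zones act as resistances in series.
Σ(L/K) = 626/0.397 + 510/67.4 + 668/10.5 = 1577 + 7.567 + 63.62 = 1648 d
q = ΔH / Σ(L/K) = 11.0 / 1648 = 0.006675 m/d (same in every zone)
Zone A: v = q/n = 0.006675/0.19 = 0.03513 m/d → t_A = 626/0.03513 = 17820 d
Zone B: v = q/n = 0.006675/0.13 = 0.05134 m/d → t_B = 510/0.05134 = 9933 d
Zone C: v = q/n = 0.006675/0.17 = 0.03926 m/d → t_C = 668/0.03926 = 17010 d
Total t = 17820 + 9933 + 17010 = 44770 d
   = 44770 / 365 = 123 yr

123 years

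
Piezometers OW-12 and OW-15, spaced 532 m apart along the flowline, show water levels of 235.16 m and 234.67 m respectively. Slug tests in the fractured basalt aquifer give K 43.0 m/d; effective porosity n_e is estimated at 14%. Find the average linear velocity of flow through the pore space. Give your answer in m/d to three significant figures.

Hydraulic gradient i = (235.16 − 234.67) / 532 = 0.49 / 532 = 9.211e-4
Darcy flux q = K·i = 43.0 × 9.211e-4 = 0.03961 m/d
v_s = q/n_e = 0.03961/0.14 = 0.2829 m/d

0.283 m/d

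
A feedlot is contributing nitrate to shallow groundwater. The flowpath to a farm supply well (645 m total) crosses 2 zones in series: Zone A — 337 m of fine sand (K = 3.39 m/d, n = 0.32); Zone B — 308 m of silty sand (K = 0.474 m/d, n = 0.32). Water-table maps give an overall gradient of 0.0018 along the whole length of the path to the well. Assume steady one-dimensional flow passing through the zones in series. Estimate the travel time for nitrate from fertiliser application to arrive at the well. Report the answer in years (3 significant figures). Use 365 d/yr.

365 years

For zones in series the flux q is common to all zones; the equivalent conductivity is the harmonic (thickness-weighted) mean, K_eq = L_total / Σ(L_j/K_j).
Σ(L/K) = 337/3.39 + 308/0.474 = 99.41 + 649.8 = 749.2 d
K_eq = L_total / Σ(L/K) = 645 / 749.2 = 0.8609 m/d
q = K_eq · i = 0.8609 × 0.0018 = 0.001550 m/d (same in every zone)
Zone A: v = q/n = 0.001550/0.32 = 0.004843 m/d → t_A = 337/0.004843 = 69590 d
Zone B: v = q/n = 0.001550/0.32 = 0.004843 m/d → t_B = 308/0.004843 = 63600 d
Total t = 69590 + 63600 = 133200 d
   = 133200 / 365 = 365 yr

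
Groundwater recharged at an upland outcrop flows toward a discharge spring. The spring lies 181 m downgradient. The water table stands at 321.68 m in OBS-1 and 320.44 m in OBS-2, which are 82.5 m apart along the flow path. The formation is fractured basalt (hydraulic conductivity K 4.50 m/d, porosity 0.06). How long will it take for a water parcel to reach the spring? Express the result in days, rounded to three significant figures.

Hydraulic gradient i = (321.68 − 320.44) / 82.5 = 1.24 / 82.5 = 0.01503
Specific discharge q = 4.50 × 0.01503 = 0.06764 m/d
Seepage velocity v = q / n = 0.06764 / 0.06 = 1.127 m/d
t = L / v = 181 / 1.127 = 160.6 d

161 days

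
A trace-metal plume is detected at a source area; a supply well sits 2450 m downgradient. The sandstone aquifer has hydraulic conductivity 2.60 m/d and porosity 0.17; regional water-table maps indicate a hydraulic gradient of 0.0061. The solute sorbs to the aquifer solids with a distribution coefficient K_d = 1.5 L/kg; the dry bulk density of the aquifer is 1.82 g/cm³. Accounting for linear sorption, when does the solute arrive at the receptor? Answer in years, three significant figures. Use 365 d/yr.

Darcy flux q = K·i = 2.60 × 0.0061 = 0.01586 m/d
v_s = q/n_e = 0.01586/0.17 = 0.09329 m/d
Retardation R = 1 + ρ_b·K_d/n = 1 + 1.82×1.5/0.17 = 17.06
Contaminant velocity v_c = v/R = 0.09329/17.06 = 0.005469 m/d
t = L/v_c = 2450/0.005469 = 448000 d
   = 448000/365 = 1230 yr

1230 years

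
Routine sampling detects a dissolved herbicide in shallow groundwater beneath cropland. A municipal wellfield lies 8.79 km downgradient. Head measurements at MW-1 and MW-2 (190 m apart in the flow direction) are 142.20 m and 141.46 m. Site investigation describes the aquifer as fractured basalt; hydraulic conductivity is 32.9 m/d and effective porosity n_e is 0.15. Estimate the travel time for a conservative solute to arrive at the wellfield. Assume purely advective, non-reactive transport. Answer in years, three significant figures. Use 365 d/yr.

Hydraulic gradient i = (142.20 − 141.46) / 190 = 0.74 / 190 = 0.003895
Specific discharge q = 32.9 × 0.003895 = 0.1281 m/d
Average linear velocity = 0.1281 / 0.15 = 0.8542 m/d
L = 8.79 km = 8790 m
t = L / v = 8790 / 0.8542 = 10290 d
   = 10290 / 365 = 28.2 yr

28.2 years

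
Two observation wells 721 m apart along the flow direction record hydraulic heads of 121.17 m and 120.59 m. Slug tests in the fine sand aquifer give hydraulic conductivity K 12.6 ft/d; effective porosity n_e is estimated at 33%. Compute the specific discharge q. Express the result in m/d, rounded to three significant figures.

0.00309 m/d

Hydraulic gradient i = (121.17 − 120.59) / 721 = 0.58 / 721 = 8.044e-4
K = 12.6 ft/d × 0.3048 = 3.840 m/d
q = Ki = 3.840 × 8.044e-4 = 0.003089 m/d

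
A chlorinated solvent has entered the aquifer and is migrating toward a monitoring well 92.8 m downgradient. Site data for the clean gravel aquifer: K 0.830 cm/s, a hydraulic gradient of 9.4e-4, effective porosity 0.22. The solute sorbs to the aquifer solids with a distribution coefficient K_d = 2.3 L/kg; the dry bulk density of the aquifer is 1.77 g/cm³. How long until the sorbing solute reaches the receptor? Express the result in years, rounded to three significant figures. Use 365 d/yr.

K = 0.830 cm/s × 864 = 717.1 m/d
Specific discharge q = 717.1 × 9.4e-4 = 0.6741 m/d
v_s = q/n_e = 0.6741/0.22 = 3.064 m/d
Retardation R = 1 + ρ_b·K_d/n = 1 + 1.77×2.3/0.22 = 19.50
Contaminant velocity v_c = v/R = 3.064/19.50 = 0.1571 m/d
t = L/v_c = 92.8/0.1571 = 590.7 d
   = 590.7/365 = 1.62 yr

1.62 years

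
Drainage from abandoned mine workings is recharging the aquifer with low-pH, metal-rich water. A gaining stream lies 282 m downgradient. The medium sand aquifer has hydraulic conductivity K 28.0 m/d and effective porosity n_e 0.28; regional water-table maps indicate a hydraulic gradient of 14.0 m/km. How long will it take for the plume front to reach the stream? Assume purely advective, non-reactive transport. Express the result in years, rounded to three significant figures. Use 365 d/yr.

Specific discharge q = 28.0 × 0.014 = 0.3920 m/d
v_s = q/n_e = 0.3920/0.28 = 1.400 m/d
t = L / v = 282 / 1.400 = 201.4 d
   = 201.4 / 365 = 0.552 yr

0.552 years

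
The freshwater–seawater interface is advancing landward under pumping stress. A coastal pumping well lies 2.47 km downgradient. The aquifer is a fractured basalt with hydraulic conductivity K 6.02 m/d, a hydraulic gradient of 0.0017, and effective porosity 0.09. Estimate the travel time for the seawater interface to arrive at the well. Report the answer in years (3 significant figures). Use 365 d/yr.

Specific discharge q = 6.02 × 0.0017 = 0.01023 m/d
Seepage velocity v = q / n = 0.01023 / 0.09 = 0.1137 m/d
L = 2.47 km = 2470 m
t = L / v = 2470 / 0.1137 = 21720 d
   = 21720 / 365 = 59.5 yr

59.5 years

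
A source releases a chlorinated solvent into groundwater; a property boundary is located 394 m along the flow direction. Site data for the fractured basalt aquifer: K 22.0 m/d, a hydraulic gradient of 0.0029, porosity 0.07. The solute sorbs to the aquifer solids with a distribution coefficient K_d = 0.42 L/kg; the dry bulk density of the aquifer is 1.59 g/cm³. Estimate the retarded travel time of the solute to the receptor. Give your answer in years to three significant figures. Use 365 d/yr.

12.5 years

q = Ki = 22.0 × 0.0029 = 0.06380 m/d
Average linear velocity = 0.06380 / 0.07 = 0.9114 m/d
Retardation R = 1 + ρ_b·K_d/n = 1 + 1.59×0.42/0.07 = 10.54
Contaminant velocity v_c = v/R = 0.9114/10.54 = 0.08647 m/d
t = L/v_c = 394/0.08647 = 4556 d
   = 4556/365 = 12.5 yr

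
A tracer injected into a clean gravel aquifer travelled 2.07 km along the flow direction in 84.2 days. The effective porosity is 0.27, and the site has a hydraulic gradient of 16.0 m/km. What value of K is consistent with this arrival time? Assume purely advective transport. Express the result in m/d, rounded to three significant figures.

415 m/d

L = 2.07 km = 2070 m
v = L / t = 2070 / 84.2 = 24.58 m/d
K = v · n / i = 24.58 × 0.27 / 0.016 = 415 m/d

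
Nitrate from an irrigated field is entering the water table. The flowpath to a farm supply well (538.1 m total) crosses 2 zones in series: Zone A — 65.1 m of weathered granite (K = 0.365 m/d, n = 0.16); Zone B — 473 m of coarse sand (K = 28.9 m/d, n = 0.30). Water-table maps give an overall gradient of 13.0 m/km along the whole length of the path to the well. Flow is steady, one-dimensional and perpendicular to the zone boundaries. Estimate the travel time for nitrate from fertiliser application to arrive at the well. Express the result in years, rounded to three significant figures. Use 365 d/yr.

Steady 1-D flow in series ⇒ the Darcy flux q is identical in every zone and the zone head losses add (resistances L/K in series).
Σ(L/K) = 65.1/0.365 + 473/28.9 = 178.4 + 16.37 = 194.7 d
K_eq = L_total / Σ(L/K) = 538.1 / 194.7 = 2.763 m/d
q = K_eq · i = 2.763 × 0.013 = 0.03592 m/d (same in every zone)
Zone A: v = q/n = 0.03592/0.16 = 0.2245 m/d → t_A = 65.1/0.2245 = 289.9 d
Zone B: v = q/n = 0.03592/0.30 = 0.1197 m/d → t_B = 473/0.1197 = 3950 d
Total t = 289.9 + 3950 = 4240 d
   = 4240 / 365 = 11.6 yr

11.6 years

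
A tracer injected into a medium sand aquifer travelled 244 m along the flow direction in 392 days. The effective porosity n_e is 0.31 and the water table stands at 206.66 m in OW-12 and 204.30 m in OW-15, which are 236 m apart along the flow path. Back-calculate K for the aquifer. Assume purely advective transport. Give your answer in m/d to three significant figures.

19.3 m/d

Hydraulic gradient i = (206.66 − 204.30) / 236 = 2.36 / 236 = 0.01000
v = L / t = 244 / 392 = 0.6224 m/d
K = v · n / i = 0.6224 × 0.31 / 0.01000 = 19.3 m/d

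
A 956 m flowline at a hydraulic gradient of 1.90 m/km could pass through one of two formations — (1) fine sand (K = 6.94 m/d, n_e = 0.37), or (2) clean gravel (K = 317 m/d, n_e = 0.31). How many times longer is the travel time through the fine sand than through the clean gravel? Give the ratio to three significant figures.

54.5

Unit 1 (fine sand): v = 6.94×0.0019/0.37 = 0.03564 m/d, t = 956/0.03564 = 26830 d
Unit 2 (clean gravel): v = 317×0.0019/0.31 = 1.943 m/d, t = 956/1.943 = 492.0 d
t(fine sand) / t(clean gravel) = 26830/492.0 = 54.5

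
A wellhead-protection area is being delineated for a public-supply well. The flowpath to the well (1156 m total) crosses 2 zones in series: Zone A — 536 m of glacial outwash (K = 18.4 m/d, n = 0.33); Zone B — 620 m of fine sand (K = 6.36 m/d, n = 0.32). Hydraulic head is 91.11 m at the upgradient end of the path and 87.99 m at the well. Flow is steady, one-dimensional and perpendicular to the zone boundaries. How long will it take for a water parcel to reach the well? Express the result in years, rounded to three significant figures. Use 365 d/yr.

Total head drop ΔH = 91.11 − 87.99 = 3.12 m
Continuity: the same q passes through each zone, so ΔH = q·Σ(L_j/K_j) — the zones act as resistances in series.
Σ(L/K) = 536/18.4 + 620/6.36 = 29.13 + 97.48 = 126.6 d
q = ΔH / Σ(L/K) = 3.12 / 126.6 = 0.02464 m/d (same in every zone)
Zone A: v = q/n = 0.02464/0.33 = 0.07467 m/d → t_A = 536/0.07467 = 7178 d
Zone B: v = q/n = 0.02464/0.32 = 0.07701 m/d → t_B = 620/0.07701 = 8051 d
Total t = 7178 + 8051 = 15230 d
   = 15230 / 365 = 41.7 yr

41.7 years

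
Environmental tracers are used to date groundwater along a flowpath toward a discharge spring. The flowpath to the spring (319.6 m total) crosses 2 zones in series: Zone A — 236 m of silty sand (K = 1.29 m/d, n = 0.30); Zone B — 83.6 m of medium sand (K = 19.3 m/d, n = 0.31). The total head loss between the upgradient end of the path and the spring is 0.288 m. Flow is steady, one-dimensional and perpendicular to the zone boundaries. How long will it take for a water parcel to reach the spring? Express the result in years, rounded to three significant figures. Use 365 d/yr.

172 years

Steady 1-D flow in series ⇒ the Darcy flux q is identical in every zone and the zone head losses add (resistances L/K in series).
Σ(L/K) = 236/1.29 + 83.6/19.3 = 182.9 + 4.332 = 187.3 d
q = ΔH / Σ(L/K) = 0.288 / 187.3 = 0.001538 m/d (same in every zone)
Zone A: v = q/n = 0.001538/0.30 = 0.005126 m/d → t_A = 236/0.005126 = 46040 d
Zone B: v = q/n = 0.001538/0.31 = 0.004961 m/d → t_B = 83.6/0.004961 = 16850 d
Total t = 46040 + 16850 = 62890 d
   = 62890 / 365 = 172 yr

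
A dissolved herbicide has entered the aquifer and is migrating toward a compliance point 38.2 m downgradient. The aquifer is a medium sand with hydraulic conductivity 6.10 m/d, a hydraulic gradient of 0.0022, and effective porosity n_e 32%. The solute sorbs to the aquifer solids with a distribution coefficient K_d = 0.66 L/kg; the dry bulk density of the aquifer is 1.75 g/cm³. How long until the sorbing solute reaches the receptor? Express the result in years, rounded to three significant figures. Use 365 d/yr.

q = Ki = 6.10 × 0.0022 = 0.01342 m/d
v_s = q/n_e = 0.01342/0.32 = 0.04194 m/d
Retardation R = 1 + ρ_b·K_d/n = 1 + 1.75×0.66/0.32 = 4.609
Contaminant velocity v_c = v/R = 0.04194/4.609 = 0.009098 m/d
t = L/v_c = 38.2/0.009098 = 4199 d
   = 4199/365 = 11.5 yr

11.5 years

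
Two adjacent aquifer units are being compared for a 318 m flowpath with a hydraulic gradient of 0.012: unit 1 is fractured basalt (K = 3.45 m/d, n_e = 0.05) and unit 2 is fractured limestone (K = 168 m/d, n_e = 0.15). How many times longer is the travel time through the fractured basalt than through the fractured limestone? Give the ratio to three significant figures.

16.2

Unit 1 (fractured basalt): v = 3.45×0.012/0.05 = 0.8280 m/d, t = 318/0.8280 = 384.1 d
Unit 2 (fractured limestone): v = 168×0.012/0.15 = 13.44 m/d, t = 318/13.44 = 23.66 d
t(fractured basalt) / t(fractured limestone) = 384.1/23.66 = 16.2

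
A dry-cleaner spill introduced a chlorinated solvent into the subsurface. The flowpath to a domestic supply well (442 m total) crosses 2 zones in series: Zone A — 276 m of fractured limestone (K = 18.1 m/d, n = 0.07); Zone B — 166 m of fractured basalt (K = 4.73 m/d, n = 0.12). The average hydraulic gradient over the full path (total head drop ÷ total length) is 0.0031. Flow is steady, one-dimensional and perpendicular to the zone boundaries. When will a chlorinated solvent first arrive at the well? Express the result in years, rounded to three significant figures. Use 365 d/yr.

For zones in series the flux q is common to all zones; the equivalent conductivity is the harmonic (thickness-weighted) mean, K_eq = L_total / Σ(L_j/K_j).
Σ(L/K) = 276/18.1 + 166/4.73 = 15.25 + 35.10 = 50.34 d
K_eq = L_total / Σ(L/K) = 442 / 50.34 = 8.780 m/d
q = K_eq · i = 8.780 × 0.0031 = 0.02722 m/d (same in every zone)
Zone A: v = q/n = 0.02722/0.07 = 0.3888 m/d → t_A = 276/0.3888 = 709.9 d
Zone B: v = q/n = 0.02722/0.12 = 0.2268 m/d → t_B = 166/0.2268 = 731.9 d
Total t = 709.9 + 731.9 = 1442 d
   = 1442 / 365 = 3.95 yr

3.95 years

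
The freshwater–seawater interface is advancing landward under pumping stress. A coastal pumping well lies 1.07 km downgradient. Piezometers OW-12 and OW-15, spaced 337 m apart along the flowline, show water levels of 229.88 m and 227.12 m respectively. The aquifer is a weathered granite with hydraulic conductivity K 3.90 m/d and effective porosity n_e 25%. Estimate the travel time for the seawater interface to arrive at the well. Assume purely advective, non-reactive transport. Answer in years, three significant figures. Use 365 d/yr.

22.9 years

Hydraulic gradient i = (229.88 − 227.12) / 337 = 2.76 / 337 = 0.008190
q = Ki = 3.90 × 0.008190 = 0.03194 m/d
v_s = q/n_e = 0.03194/0.25 = 0.1278 m/d
L = 1.07 km = 1070 m
t = L / v = 1070 / 0.1278 = 8375 d
   = 8375 / 365 = 22.9 yr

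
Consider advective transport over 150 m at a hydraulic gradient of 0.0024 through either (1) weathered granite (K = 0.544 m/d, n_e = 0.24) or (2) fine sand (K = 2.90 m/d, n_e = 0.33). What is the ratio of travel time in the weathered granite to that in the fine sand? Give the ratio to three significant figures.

3.88

Unit 1 (weathered granite): v = 0.544×0.0024/0.24 = 0.005440 m/d, t = 150/0.005440 = 27570 d
Unit 2 (fine sand): v = 2.90×0.0024/0.33 = 0.02109 m/d, t = 150/0.02109 = 7112 d
t(weathered granite) / t(fine sand) = 27570/7112 = 3.88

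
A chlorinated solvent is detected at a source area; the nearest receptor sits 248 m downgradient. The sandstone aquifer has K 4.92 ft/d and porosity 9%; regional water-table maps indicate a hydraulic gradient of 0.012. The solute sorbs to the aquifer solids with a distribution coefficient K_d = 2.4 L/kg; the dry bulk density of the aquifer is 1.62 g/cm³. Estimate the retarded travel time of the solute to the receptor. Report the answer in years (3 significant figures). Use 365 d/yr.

K = 4.92 ft/d × 0.3048 = 1.500 m/d
q = Ki = 1.500 × 0.012 = 0.01800 m/d
v = Ki/n = 1.500·0.012/0.09 = 0.1999 m/d
Retardation R = 1 + ρ_b·K_d/n = 1 + 1.62×2.4/0.09 = 44.20
Contaminant velocity v_c = v/R = 0.1999/44.20 = 0.004524 m/d
t = L/v_c = 248/0.004524 = 54820 d
   = 54820/365 = 150 yr

150 years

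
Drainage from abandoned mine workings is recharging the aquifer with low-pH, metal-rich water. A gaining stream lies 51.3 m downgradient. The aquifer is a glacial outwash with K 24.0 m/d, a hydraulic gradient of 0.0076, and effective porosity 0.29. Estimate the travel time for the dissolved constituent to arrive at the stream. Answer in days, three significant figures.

81.6 days

Specific discharge q = 24.0 × 0.0076 = 0.1824 m/d
Average linear velocity = 0.1824 / 0.29 = 0.6290 m/d
t = L / v = 51.3 / 0.6290 = 81.56 d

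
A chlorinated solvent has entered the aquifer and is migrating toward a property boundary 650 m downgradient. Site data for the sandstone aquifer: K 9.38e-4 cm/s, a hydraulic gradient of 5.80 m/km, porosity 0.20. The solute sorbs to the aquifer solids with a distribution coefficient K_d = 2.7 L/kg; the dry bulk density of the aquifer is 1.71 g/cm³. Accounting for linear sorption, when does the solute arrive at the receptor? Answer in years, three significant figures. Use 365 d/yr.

1820 years

K = 9.38e-4 cm/s × 864 = 0.8104 m/d
Darcy flux q = K·i = 0.8104 × 0.0058 = 0.004701 m/d
v = Ki/n = 0.8104·0.0058/0.20 = 0.02350 m/d
Retardation R = 1 + ρ_b·K_d/n = 1 + 1.71×2.7/0.20 = 24.08
Contaminant velocity v_c = v/R = 0.02350/24.08 = 9.758e-4 m/d
t = L/v_c = 650/9.758e-4 = 666100 d
   = 666100/365 = 1820 yr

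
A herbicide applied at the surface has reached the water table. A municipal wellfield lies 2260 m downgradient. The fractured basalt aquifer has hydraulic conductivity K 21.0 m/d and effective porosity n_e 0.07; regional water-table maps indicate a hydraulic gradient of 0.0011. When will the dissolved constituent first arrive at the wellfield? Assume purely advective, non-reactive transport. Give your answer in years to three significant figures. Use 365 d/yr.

q = Ki = 21.0 × 0.0011 = 0.02310 m/d
v = Ki/n = 21.0·0.0011/0.07 = 0.3300 m/d
t = L / v = 2260 / 0.3300 = 6848 d
   = 6848 / 365 = 18.8 yr

18.8 years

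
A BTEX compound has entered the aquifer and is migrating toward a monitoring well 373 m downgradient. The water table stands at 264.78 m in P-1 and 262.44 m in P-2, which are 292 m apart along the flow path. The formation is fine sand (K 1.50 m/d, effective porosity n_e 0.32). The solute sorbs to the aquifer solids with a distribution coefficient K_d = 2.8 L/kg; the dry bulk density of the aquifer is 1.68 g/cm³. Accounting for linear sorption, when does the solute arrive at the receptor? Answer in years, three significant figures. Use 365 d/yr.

427 years

Hydraulic gradient i = (264.78 − 262.44) / 292 = 2.34 / 292 = 0.008014
Specific discharge q = 1.50 × 0.008014 = 0.01202 m/d
Seepage velocity v = q / n = 0.01202 / 0.32 = 0.03756 m/d
Retardation R = 1 + ρ_b·K_d/n = 1 + 1.68×2.8/0.32 = 15.70
Contaminant velocity v_c = v/R = 0.03756/15.70 = 0.002393 m/d
t = L/v_c = 373/0.002393 = 155900 d
   = 155900/365 = 427 yr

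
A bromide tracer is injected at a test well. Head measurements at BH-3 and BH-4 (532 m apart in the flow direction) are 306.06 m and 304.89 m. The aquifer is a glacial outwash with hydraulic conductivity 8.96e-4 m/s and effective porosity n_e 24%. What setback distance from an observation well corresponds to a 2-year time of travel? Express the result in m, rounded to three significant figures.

Hydraulic gradient i = (306.06 − 304.89) / 532 = 1.17 / 532 = 0.002199
K = 8.96e-4 m/s × 86400 s/d = 77.41 m/d
q = Ki = 77.41 × 0.002199 = 0.1703 m/d
v_s = q/n_e = 0.1703/0.24 = 0.7094 m/d
T = 2 yr × 365 = 730 d
L = v × T = 0.7094 × 730 = 517.9 m

518 m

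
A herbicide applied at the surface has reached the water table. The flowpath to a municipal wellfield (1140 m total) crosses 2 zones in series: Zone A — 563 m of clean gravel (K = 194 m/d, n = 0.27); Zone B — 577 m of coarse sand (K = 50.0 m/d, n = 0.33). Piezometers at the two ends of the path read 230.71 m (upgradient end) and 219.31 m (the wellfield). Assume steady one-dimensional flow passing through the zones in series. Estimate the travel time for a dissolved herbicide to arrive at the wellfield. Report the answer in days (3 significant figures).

Total head drop ΔH = 230.71 − 219.31 = 11.40 m
Continuity: the same q passes through each zone, so ΔH = q·Σ(L_j/K_j) — the zones act as resistances in series.
Σ(L/K) = 563/194 + 577/50.0 = 2.902 + 11.54 = 14.44 d
q = ΔH / Σ(L/K) = 11.40 / 14.44 = 0.7894 m/d (same in every zone)
Zone A: v = q/n = 0.7894/0.27 = 2.924 m/d → t_A = 563/2.924 = 192.6 d
Zone B: v = q/n = 0.7894/0.33 = 2.392 m/d → t_B = 577/2.392 = 241.2 d
Total t = 192.6 + 241.2 = 433.8 d

434 days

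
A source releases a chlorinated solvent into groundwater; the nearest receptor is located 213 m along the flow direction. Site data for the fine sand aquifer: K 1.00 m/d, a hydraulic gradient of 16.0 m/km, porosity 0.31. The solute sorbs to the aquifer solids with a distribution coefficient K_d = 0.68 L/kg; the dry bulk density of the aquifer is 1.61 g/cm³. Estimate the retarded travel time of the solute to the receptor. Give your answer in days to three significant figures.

q = Ki = 1.00 × 0.016 = 0.01600 m/d
Average linear velocity = 0.01600 / 0.31 = 0.05161 m/d
Retardation R = 1 + ρ_b·K_d/n = 1 + 1.61×0.68/0.31 = 4.532
Contaminant velocity v_c = v/R = 0.05161/4.532 = 0.01139 m/d
t = L/v_c = 213/0.01139 = 18700 d

18700 days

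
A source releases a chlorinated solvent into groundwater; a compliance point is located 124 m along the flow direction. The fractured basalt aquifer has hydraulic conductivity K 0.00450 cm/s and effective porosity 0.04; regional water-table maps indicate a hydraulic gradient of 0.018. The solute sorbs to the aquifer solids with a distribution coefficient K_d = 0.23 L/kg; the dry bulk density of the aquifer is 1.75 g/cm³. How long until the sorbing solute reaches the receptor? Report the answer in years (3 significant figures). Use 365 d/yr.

K = 0.00450 cm/s × 864 = 3.888 m/d
q = Ki = 3.888 × 0.018 = 0.06998 m/d
Average linear velocity = 0.06998 / 0.04 = 1.750 m/d
Retardation R = 1 + ρ_b·K_d/n = 1 + 1.75×0.23/0.04 = 11.06
Contaminant velocity v_c = v/R = 1.750/11.06 = 0.1582 m/d
t = L/v_c = 124/0.1582 = 784.0 d
   = 784.0/365 = 2.15 yr

2.15 years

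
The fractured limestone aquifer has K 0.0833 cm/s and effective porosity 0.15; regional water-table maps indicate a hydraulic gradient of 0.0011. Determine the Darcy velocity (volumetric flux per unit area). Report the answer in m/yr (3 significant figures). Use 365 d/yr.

28.9 m/yr

K = 0.0833 cm/s × 864 = 71.97 m/d
Specific discharge q = 71.97 × 0.0011 = 0.07917 m/d
   = 0.07917 × 365 = 28.9 m/yr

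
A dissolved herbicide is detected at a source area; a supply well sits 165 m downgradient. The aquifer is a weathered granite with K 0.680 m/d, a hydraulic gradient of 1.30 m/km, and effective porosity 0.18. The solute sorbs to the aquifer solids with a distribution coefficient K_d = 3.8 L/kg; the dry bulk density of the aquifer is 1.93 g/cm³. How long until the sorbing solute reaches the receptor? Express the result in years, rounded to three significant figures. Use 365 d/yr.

3840 years

Darcy flux q = K·i = 0.680 × 0.0013 = 8.840e-4 m/d
Seepage velocity v = q / n = 8.840e-4 / 0.18 = 0.004911 m/d
Retardation R = 1 + ρ_b·K_d/n = 1 + 1.93×3.8/0.18 = 41.74
Contaminant velocity v_c = v/R = 0.004911/41.74 = 1.176e-4 m/d
t = L/v_c = 165/1.176e-4 = 1.403e6 d
   = 1.403e6/365 = 3840 yr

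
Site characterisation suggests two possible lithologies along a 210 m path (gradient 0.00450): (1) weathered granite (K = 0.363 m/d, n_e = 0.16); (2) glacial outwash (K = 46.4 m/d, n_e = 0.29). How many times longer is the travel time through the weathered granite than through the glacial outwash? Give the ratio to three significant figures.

70.5

Unit 1 (weathered granite): v = 0.363×0.0045/0.16 = 0.01021 m/d, t = 210/0.01021 = 20570 d
Unit 2 (glacial outwash): v = 46.4×0.0045/0.29 = 0.7200 m/d, t = 210/0.7200 = 291.7 d
t(weathered granite) / t(glacial outwash) = 20570/291.7 = 70.5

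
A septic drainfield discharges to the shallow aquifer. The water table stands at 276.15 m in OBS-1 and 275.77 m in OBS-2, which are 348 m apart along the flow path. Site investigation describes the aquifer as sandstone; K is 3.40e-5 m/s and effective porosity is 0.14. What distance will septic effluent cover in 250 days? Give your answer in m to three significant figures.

5.73 m

Hydraulic gradient i = (276.15 − 275.77) / 348 = 0.38 / 348 = 0.001092
K = 3.40e-5 m/s × 86400 s/d = 2.938 m/d
q = Ki = 2.938 × 0.001092 = 0.003208 m/d
v = Ki/n = 2.938·0.001092/0.14 = 0.02291 m/d
L = v × T = 0.02291 × 250 = 5.728 m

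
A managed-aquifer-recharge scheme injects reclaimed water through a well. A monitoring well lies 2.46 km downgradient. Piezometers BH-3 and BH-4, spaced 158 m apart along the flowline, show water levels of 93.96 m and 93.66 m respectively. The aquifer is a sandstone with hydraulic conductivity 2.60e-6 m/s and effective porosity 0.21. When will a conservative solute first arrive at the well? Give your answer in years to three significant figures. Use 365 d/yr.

Hydraulic gradient i = (93.96 − 93.66) / 158 = 0.30 / 158 = 0.001899
K = 2.60e-6 m/s × 86400 s/d = 0.2246 m/d
q = Ki = 0.2246 × 0.001899 = 4.265e-4 m/d
Seepage velocity v = q / n = 4.265e-4 / 0.21 = 0.002031 m/d
L = 2.46 km = 2460 m
t = L / v = 2460 / 0.002031 = 1.211e6 d
   = 1.211e6 / 365 = 3320 yr

3320 years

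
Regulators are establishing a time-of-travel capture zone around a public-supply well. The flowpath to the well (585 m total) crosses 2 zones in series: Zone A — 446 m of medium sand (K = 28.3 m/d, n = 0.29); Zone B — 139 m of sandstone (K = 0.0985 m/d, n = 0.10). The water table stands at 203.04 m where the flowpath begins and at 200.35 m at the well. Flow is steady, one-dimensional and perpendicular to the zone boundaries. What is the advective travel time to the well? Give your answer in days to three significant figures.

Total head drop ΔH = 203.04 − 200.35 = 2.69 m
Continuity: the same q passes through each zone, so ΔH = q·Σ(L_j/K_j) — the zones act as resistances in series.
Σ(L/K) = 446/28.3 + 139/0.0985 = 15.76 + 1411 = 1427 d
q = ΔH / Σ(L/K) = 2.69 / 1427 = 0.001885 m/d (same in every zone)
Zone A: v = q/n = 0.001885/0.29 = 0.006501 m/d → t_A = 446/0.006501 = 68610 d
Zone B: v = q/n = 0.001885/0.10 = 0.01885 m/d → t_B = 139/0.01885 = 7373 d
Total t = 68610 + 7373 = 75980 d

76000 days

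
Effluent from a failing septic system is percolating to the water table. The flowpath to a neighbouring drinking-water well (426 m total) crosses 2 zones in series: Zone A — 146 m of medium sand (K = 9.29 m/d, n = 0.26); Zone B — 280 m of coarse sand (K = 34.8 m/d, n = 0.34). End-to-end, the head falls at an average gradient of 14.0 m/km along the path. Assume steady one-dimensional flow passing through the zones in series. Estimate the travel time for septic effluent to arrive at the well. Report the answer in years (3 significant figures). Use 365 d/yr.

For zones in series the flux q is common to all zones; the equivalent conductivity is the harmonic (thickness-weighted) mean, K_eq = L_total / Σ(L_j/K_j).
Σ(L/K) = 146/9.29 + 280/34.8 = 15.72 + 8.046 = 23.76 d
K_eq = L_total / Σ(L/K) = 426 / 23.76 = 17.93 m/d
q = K_eq · i = 17.93 × 0.014 = 0.2510 m/d (same in every zone)
Zone A: v = q/n = 0.2510/0.26 = 0.9654 m/d → t_A = 146/0.9654 = 151.2 d
Zone B: v = q/n = 0.2510/0.34 = 0.7382 m/d → t_B = 280/0.7382 = 379.3 d
Total t = 151.2 + 379.3 = 530.5 d
   = 530.5 / 365 = 1.45 yr

1.45 years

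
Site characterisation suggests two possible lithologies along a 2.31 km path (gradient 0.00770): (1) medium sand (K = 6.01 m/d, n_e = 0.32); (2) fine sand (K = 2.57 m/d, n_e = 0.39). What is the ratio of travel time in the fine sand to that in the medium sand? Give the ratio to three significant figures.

2.85

Unit 1 (medium sand): v = 6.01×0.0077/0.32 = 0.1446 m/d, t = 2310/0.1446 = 15970 d
Unit 2 (fine sand): v = 2.57×0.0077/0.39 = 0.05074 m/d, t = 2310/0.05074 = 45530 d
t(fine sand) / t(medium sand) = 45530/15970 = 2.85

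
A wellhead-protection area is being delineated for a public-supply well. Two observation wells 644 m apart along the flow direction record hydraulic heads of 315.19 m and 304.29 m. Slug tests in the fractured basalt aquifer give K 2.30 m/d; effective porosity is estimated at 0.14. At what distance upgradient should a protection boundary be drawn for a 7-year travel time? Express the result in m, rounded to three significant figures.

Hydraulic gradient i = (315.19 − 304.29) / 644 = 10.90 / 644 = 0.01693
q = Ki = 2.30 × 0.01693 = 0.03893 m/d
Seepage velocity v = q / n = 0.03893 / 0.14 = 0.2781 m/d
T = 7 yr × 365 = 2555 d
L = v × T = 0.2781 × 2555 = 710.4 m

710 m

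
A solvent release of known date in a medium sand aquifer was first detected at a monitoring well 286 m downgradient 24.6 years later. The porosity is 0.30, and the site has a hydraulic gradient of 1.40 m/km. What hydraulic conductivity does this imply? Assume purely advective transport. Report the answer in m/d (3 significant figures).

t = 24.6 years = 8979 d
v = L / t = 286 / 8979 = 0.03185 m/d
K = v · n / i = 0.03185 × 0.30 / 0.0014 = 6.83 m/d

6.83 m/d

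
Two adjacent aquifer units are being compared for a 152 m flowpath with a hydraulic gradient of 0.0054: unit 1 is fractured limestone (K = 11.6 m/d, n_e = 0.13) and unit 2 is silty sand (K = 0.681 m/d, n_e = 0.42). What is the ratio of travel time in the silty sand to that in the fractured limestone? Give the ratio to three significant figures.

Unit 1 (fractured limestone): v = 11.6×0.0054/0.13 = 0.4818 m/d, t = 152/0.4818 = 315.5 d
Unit 2 (silty sand): v = 0.681×0.0054/0.42 = 0.008756 m/d, t = 152/0.008756 = 17360 d
t(silty sand) / t(fractured limestone) = 17360/315.5 = 55.0

55.0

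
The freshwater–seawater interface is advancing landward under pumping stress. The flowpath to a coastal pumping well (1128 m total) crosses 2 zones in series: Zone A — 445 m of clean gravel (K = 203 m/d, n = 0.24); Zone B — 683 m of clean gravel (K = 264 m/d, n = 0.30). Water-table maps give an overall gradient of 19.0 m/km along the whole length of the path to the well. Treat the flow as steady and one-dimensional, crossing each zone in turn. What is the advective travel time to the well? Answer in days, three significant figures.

Continuity: the same q passes through each zone, so ΔH = q·Σ(L_j/K_j) — the zones act as resistances in series.
Σ(L/K) = 445/203 + 683/264 = 2.192 + 2.587 = 4.779 d
K_eq = L_total / Σ(L/K) = 1128 / 4.779 = 236.0 m/d
q = K_eq · i = 236.0 × 0.019 = 4.484 m/d (same in every zone)
Zone A: v = q/n = 4.484/0.24 = 18.68 m/d → t_A = 445/18.68 = 23.82 d
Zone B: v = q/n = 4.484/0.30 = 14.95 m/d → t_B = 683/14.95 = 45.69 d
Total t = 23.82 + 45.69 = 69.51 d

69.5 days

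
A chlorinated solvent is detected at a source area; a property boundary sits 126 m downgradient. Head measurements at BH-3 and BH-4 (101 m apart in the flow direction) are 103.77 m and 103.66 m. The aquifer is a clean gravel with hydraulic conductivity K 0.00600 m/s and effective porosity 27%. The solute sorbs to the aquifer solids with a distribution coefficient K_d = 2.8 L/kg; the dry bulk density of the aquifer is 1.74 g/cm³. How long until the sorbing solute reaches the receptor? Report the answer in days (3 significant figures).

Hydraulic gradient i = (103.77 − 103.66) / 101 = 0.11 / 101 = 0.001089
K = 0.00600 m/s × 86400 s/d = 518.4 m/d
Darcy flux q = K·i = 518.4 × 0.001089 = 0.5646 m/d
v = Ki/n = 518.4·0.001089/0.27 = 2.091 m/d
Retardation R = 1 + ρ_b·K_d/n = 1 + 1.74×2.8/0.27 = 19.04
Contaminant velocity v_c = v/R = 2.091/19.04 = 0.1098 m/d
t = L/v_c = 126/0.1098 = 1148 d

1150 days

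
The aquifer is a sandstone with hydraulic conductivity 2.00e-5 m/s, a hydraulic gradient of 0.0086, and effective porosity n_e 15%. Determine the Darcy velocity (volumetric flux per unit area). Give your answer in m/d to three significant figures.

0.0149 m/d

K = 2.00e-5 m/s × 86400 s/d = 1.728 m/d
Specific discharge q = 1.728 × 0.0086 = 0.01486 m/d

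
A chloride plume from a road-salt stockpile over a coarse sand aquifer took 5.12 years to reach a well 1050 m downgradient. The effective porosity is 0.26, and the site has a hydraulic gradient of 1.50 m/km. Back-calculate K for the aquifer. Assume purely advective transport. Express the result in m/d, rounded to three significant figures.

t = 5.12 years = 1869 d
v = L / t = 1050 / 1869 = 0.5619 m/d
K = v · n / i = 0.5619 × 0.26 / 0.0015 = 97.4 m/d

97.4 m/d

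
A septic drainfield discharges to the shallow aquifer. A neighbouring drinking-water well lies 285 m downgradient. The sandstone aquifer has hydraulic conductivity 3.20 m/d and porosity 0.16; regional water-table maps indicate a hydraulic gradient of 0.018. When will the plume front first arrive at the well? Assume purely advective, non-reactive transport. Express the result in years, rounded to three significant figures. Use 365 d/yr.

2.17 years

Darcy flux q = K·i = 3.20 × 0.018 = 0.05760 m/d
Seepage velocity v = q / n = 0.05760 / 0.16 = 0.3600 m/d
t = L / v = 285 / 0.3600 = 791.7 d
   = 791.7 / 365 = 2.17 yr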